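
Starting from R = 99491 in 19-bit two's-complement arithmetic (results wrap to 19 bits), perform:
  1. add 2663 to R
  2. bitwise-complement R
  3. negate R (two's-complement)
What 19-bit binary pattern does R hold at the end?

0011000111100001011

Start: R = 99491 = 0011000010010100011.
R = 99491 + 2663 = 102154 = 0011000111100001010
R = NOT 0011000111100001010 = 1100111000011110101 = -102155
R = −(-102155) = 102155 = 0011000111100001011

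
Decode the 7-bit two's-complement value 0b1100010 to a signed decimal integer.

-30

MSB is 1, so the value is negative.
Invert: 0011101. Add 1: 0011110 = 30. So the value is −30.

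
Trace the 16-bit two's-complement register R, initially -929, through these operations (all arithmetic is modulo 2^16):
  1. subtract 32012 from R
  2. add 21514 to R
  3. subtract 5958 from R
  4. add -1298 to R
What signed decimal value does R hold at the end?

-18683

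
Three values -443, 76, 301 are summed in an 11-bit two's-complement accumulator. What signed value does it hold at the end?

-66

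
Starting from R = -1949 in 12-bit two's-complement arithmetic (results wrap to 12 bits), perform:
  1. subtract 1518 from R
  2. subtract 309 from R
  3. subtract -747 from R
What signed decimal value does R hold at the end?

1067

Start: R = -1949 = 100001100011.
R = -1949 − 1518 = -3467; wraps to 629 = 001001110101
R = 629 − 309 = 320 = 000101000000
R = 320 − (-747) = 1067 = 010000101011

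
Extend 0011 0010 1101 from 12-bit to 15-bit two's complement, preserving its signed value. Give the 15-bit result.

MSB of 001100101101 is 0; replicate it into the new high bits.
000|001100101101 → 000001100101101 (still 813).

000001100101101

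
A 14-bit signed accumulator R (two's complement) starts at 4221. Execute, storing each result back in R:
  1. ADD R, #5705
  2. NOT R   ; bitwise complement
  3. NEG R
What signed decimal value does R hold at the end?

-6457

Start: R = 4221 = 01000001111101.
R = 4221 + 5705 = 9926; wraps to -6458 = 10011011000110
R = NOT 10011011000110 = 01100100111001 = 6457
R = −(6457) = -6457 = 10011011000111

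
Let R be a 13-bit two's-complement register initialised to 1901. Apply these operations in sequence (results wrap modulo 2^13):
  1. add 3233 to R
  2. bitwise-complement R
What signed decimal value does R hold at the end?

Start: R = 1901 = 0011101101101.
R = 1901 + 3233 = 5134; wraps to -3058 = 1010000001110
R = NOT 1010000001110 = 0101111110001 = 3057

3057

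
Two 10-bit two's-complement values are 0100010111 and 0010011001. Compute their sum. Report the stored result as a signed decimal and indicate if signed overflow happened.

0100010111 = 279 (signed)
0010011001 = 153 (signed)
  0100010111
+ 0010011001
= 0110110000
Result 0110110000: MSB = 0 → value 432.
Both addends are non-negative and so is the stored result: no signed overflow.

432; no overflow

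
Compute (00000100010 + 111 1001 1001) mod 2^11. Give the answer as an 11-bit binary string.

11110111011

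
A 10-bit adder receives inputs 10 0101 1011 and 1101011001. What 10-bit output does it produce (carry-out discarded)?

0110110100

  1001011011
+ 1101011001
= 0110110100  (discard carry-out 1)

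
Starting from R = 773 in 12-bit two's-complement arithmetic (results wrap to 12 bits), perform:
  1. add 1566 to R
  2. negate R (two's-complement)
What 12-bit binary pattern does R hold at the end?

011011011101

Start: R = 773 = 001100000101.
R = 773 + 1566 = 2339; wraps to -1757 = 100100100011
R = −(-1757) = 1757 = 011011011101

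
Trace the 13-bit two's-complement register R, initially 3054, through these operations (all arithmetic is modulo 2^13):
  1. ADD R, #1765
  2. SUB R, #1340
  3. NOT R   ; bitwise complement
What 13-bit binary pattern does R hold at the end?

Start: R = 3054 = 0101111101110.
R = 3054 + 1765 = 4819; wraps to -3373 = 1001011010011
R = -3373 − 1340 = -4713; wraps to 3479 = 0110110010111
R = NOT 0110110010111 = 1001001101000 = -3480

1001001101000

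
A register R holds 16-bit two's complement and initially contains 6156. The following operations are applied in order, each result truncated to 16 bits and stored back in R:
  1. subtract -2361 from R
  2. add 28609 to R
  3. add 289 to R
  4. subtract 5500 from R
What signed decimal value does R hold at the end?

31915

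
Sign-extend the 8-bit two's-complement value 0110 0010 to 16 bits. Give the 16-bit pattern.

0000000001100010

MSB of 01100010 is 0; replicate it into the new high bits.
00000000|01100010 → 0000000001100010 (still 98).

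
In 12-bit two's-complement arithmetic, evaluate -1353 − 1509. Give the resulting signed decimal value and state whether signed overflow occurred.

1234; overflow

-1353 → 101010110111
1509 → 010111100101
Subtract via negate-and-add: invert 010111100101 + 1 = 101000011011 (i.e. -1509).
  101010110111
+ 101000011011
= 010011010010  (discard carry-out 1)
Result 010011010010: MSB = 0 → value 1234.
Both addends (after negating the subtrahend) are negative but the stored result is non-negative: signed overflow. The true value -1353 − 1509 = -2862 lies outside [-2048, 2047].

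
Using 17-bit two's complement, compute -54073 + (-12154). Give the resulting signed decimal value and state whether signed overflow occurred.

64845; overflow

-54073 → 10010110011000111
-12154 → 11101000010000110
  10010110011000111
+ 11101000010000110
= 01111110101001101  (discard carry-out 1)
Result 01111110101001101: MSB = 0 → value 64845.
Both addends are negative but the stored result is non-negative: signed overflow. The true value -54073 + (-12154) = -66227 lies outside [-65536, 65535].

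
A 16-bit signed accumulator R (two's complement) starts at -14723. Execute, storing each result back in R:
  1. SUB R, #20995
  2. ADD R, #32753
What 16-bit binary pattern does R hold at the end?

1111010001101011

Start: R = -14723 = 1100011001111101.
R = -14723 − 20995 = -35718; wraps to 29818 = 0111010001111010
R = 29818 + 32753 = 62571; wraps to -2965 = 1111010001101011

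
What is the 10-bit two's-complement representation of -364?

|-364| = 364 = 0101101100 in 10 bits.
Invert the bits: 1010010011. Add 1: 1010010100.

1010010100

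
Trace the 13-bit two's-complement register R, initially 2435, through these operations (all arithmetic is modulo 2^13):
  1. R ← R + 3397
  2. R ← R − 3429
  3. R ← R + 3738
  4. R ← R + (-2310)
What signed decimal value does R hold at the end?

Start: R = 2435 = 0100110000011.
R = 2435 + 3397 = 5832; wraps to -2360 = 1011011001000
R = -2360 − 3429 = -5789; wraps to 2403 = 0100101100011
R = 2403 + 3738 = 6141; wraps to -2051 = 1011111111101
R = -2051 + (-2310) = -4361; wraps to 3831 = 0111011110111

3831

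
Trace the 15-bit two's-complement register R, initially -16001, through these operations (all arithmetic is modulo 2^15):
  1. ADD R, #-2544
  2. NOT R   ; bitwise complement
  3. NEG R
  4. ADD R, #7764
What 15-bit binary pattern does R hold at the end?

Start: R = -16001 = 100000101111111.
R = -16001 + (-2544) = -18545; wraps to 14223 = 011011110001111
R = NOT 011011110001111 = 100100001110000 = -14224
R = −(-14224) = 14224 = 011011110010000
R = 14224 + 7764 = 21988; wraps to -10780 = 101010111100100

101010111100100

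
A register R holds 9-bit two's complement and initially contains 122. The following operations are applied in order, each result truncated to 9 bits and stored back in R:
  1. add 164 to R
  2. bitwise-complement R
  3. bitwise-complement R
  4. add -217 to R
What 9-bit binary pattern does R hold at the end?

001000101

Start: R = 122 = 001111010.
R = 122 + 164 = 286; wraps to -226 = 100011110
R = NOT 100011110 = 011100001 = 225
R = NOT 011100001 = 100011110 = -226
R = -226 + (-217) = -443; wraps to 69 = 001000101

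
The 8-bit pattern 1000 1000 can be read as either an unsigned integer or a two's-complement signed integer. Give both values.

unsigned = 136, signed = -120

Unsigned: 10001000 = 136.
Signed: MSB=1 → 136 − 256 = -120.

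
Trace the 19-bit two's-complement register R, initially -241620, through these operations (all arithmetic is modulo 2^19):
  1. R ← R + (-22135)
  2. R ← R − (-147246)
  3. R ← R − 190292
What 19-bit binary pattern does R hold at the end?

0110101000110001111

Start: R = -241620 = 1000101000000101100.
R = -241620 + (-22135) = -263755; wraps to 260533 = 0111111100110110101
R = 260533 − (-147246) = 407779; wraps to -116509 = 1100011100011100011
R = -116509 − 190292 = -306801; wraps to 217487 = 0110101000110001111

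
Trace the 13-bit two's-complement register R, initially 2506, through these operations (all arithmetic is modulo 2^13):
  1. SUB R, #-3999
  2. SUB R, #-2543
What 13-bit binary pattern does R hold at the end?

Start: R = 2506 = 0100111001010.
R = 2506 − (-3999) = 6505; wraps to -1687 = 1100101101001
R = -1687 − (-2543) = 856 = 0001101011000

0001101011000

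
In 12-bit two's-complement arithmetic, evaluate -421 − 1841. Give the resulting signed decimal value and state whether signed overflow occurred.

1834; overflow

-421 → 111001011011
1841 → 011100110001
Subtract via negate-and-add: invert 011100110001 + 1 = 100011001111 (i.e. -1841).
  111001011011
+ 100011001111
= 011100101010  (discard carry-out 1)
Result 011100101010: MSB = 0 → value 1834.
Both addends (after negating the subtrahend) are negative but the stored result is non-negative: signed overflow. The true value -421 − 1841 = -2262 lies outside [-2048, 2047].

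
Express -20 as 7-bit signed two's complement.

1101100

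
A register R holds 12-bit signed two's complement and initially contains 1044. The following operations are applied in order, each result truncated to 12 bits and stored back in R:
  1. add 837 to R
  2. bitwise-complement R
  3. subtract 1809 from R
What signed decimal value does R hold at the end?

Start: R = 1044 = 010000010100.
R = 1044 + 837 = 1881 = 011101011001
R = NOT 011101011001 = 100010100110 = -1882
R = -1882 − 1809 = -3691; wraps to 405 = 000110010101

405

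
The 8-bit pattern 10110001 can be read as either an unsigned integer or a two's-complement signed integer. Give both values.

unsigned = 177, signed = -79

Unsigned: 10110001 = 177.
Signed: MSB=1 → 177 − 256 = -79.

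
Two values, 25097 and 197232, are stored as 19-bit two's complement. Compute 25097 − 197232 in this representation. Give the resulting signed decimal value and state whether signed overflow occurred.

25097 → 0000110001000001001
197232 → 0110000001001110000
Subtract via negate-and-add: invert 0110000001001110000 + 1 = 1001111110110010000 (i.e. -197232).
  0000110001000001001
+ 1001111110110010000
= 1010101111110011001
Result 1010101111110011001: MSB = 1 → 352153 − 524288 = -172135.
Addends (after negating the subtrahend) have opposite signs, so signed overflow cannot occur.

-172135; no overflow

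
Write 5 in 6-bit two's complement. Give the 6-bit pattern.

000101

5 is non-negative, so write it directly in 6 bits: 000101.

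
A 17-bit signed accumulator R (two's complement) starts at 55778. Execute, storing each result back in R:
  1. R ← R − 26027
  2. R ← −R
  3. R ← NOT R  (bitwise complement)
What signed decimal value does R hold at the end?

29750

Start: R = 55778 = 01101100111100010.
R = 55778 − 26027 = 29751 = 00111010000110111
R = −(29751) = -29751 = 11000101111001001
R = NOT 11000101111001001 = 00111010000110110 = 29750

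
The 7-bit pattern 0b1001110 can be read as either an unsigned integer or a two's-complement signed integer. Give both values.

unsigned = 78, signed = -50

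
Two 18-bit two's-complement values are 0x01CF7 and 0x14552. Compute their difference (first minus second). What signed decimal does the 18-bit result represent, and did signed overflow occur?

0x01CF7 = 000001110011110111 = 7415 (signed)
0x14552 = 010100010101010010 = 83282 (signed)
Subtract via negate-and-add: invert 010100010101010010 + 1 = 101011101010101110 (i.e. -83282).
  000001110011110111
+ 101011101010101110
= 101101011110100101
Result 101101011110100101: MSB = 1 → 186277 − 262144 = -75867.
Addends (after negating the subtrahend) have opposite signs, so signed overflow cannot occur.

-75867; no overflow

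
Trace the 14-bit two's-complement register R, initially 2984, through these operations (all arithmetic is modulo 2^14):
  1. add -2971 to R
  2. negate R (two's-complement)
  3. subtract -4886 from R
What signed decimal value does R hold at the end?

4873

Start: R = 2984 = 00101110101000.
R = 2984 + (-2971) = 13 = 00000000001101
R = −(13) = -13 = 11111111110011
R = -13 − (-4886) = 4873 = 01001100001001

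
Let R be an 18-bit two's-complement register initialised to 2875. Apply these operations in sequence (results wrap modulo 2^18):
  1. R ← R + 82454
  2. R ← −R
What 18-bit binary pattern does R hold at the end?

101011001010101111

Start: R = 2875 = 000000101100111011.
R = 2875 + 82454 = 85329 = 010100110101010001
R = −(85329) = -85329 = 101011001010101111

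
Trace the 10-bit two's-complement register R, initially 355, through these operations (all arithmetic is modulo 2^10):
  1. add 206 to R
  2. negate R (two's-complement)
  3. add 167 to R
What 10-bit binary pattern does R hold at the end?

1001110110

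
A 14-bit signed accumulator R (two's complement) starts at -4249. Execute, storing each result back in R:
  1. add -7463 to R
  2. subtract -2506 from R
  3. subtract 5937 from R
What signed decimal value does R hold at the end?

1241

Start: R = -4249 = 10111101100111.
R = -4249 + (-7463) = -11712; wraps to 4672 = 01001001000000
R = 4672 − (-2506) = 7178 = 01110000001010
R = 7178 − 5937 = 1241 = 00010011011001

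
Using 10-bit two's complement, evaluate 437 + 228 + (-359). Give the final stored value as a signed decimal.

306

437 + 228 = 665 → wraps to -359 (1010011001)
-359 + (-359) = -718 → wraps to 306 (0100110010)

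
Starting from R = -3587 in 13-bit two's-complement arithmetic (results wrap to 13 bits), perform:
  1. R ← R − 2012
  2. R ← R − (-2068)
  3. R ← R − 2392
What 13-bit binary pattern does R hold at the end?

Start: R = -3587 = 1000111111101.
R = -3587 − 2012 = -5599; wraps to 2593 = 0101000100001
R = 2593 − (-2068) = 4661; wraps to -3531 = 1001000110101
R = -3531 − 2392 = -5923; wraps to 2269 = 0100011011101

0100011011101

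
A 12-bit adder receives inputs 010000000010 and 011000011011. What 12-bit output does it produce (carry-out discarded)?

  010000000010
+ 011000011011
= 101000011101

101000011101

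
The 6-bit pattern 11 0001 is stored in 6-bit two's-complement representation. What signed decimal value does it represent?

-15

MSB is 1, so the value is negative.
Unsigned reading: 49. Subtract 2^6 = 64: 49 − 64 = -15.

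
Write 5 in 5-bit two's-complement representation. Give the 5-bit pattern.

00101

5 is non-negative, so write it directly in 5 bits: 00101.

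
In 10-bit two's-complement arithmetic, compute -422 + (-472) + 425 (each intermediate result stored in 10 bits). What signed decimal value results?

-422 + (-472) = -894 → wraps to 130 (0010000010)
130 + 425 = 555 → wraps to -469 (1000101011)

-469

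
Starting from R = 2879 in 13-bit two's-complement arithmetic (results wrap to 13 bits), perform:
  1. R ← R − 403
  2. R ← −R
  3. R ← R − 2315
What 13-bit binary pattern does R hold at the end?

0110101001001

Start: R = 2879 = 0101100111111.
R = 2879 − 403 = 2476 = 0100110101100
R = −(2476) = -2476 = 1011001010100
R = -2476 − 2315 = -4791; wraps to 3401 = 0110101001001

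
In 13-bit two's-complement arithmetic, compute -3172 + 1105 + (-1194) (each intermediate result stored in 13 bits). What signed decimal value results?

-3261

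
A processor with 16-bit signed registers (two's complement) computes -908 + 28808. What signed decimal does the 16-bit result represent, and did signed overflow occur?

-908 → 1111110001110100
28808 → 0111000010001000
  1111110001110100
+ 0111000010001000
= 0110110011111100  (discard carry-out 1)
Result 0110110011111100: MSB = 0 → value 27900.
Addends have opposite signs, so signed overflow cannot occur.

27900; no overflow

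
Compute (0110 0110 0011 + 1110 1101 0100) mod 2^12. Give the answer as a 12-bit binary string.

  011001100011
+ 111011010100
= 010100110111  (discard carry-out 1)

010100110111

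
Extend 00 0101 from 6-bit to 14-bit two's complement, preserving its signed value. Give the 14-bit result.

MSB of 000101 is 0; replicate it into the new high bits.
00000000|000101 → 00000000000101 (still 5).

00000000000101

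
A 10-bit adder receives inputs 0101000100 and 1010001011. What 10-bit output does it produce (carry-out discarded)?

  0101000100
+ 1010001011
= 1111001111

1111001111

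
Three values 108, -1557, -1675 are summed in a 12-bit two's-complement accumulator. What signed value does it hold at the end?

108 + (-1557) = -1449 (101001010111)
-1449 + (-1675) = -3124 → wraps to 972 (001111001100)

972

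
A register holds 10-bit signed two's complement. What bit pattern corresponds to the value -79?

1110110001

|-79| = 79 = 0001001111 in 10 bits.
Invert the bits: 1110110000. Add 1: 1110110001.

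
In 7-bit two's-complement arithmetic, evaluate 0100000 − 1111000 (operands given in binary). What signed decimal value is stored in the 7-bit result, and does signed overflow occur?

0100000 = 32 (signed)
1111000 = -8 (signed)
Subtract via negate-and-add: invert 1111000 + 1 = 0001000 (i.e. 8).
  0100000
+ 0001000
= 0101000
Result 0101000: MSB = 0 → value 40.
Both addends (after negating the subtrahend) are non-negative and so is the stored result: no signed overflow.

40; no overflow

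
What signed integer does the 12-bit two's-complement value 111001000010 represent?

-446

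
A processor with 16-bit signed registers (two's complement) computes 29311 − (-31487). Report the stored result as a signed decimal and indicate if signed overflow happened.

-4738; overflow

29311 → 0111001001111111
-31487 → 1000010100000001
Subtract via negate-and-add: invert 1000010100000001 + 1 = 0111101011111111 (i.e. 31487).
  0111001001111111
+ 0111101011111111
= 1110110101111110
Result 1110110101111110: MSB = 1 → 60798 − 65536 = -4738.
Both addends (after negating the subtrahend) are non-negative but the stored result is negative: signed overflow. The true value 29311 − (-31487) = 60798 lies outside [-32768, 32767].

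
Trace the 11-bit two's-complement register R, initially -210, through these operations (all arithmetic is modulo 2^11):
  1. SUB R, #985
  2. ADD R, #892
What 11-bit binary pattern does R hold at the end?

11011010001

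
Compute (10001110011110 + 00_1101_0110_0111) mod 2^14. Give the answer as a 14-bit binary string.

  10001110011110
+ 00110101100111
= 11000100000101

11000100000101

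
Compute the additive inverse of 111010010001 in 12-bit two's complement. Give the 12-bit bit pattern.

000101101111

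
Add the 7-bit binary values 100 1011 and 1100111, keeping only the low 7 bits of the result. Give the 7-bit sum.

0110010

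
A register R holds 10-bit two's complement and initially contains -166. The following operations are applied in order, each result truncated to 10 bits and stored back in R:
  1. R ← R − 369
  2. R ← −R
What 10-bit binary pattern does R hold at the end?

1000010111

Start: R = -166 = 1101011010.
R = -166 − 369 = -535; wraps to 489 = 0111101001
R = −(489) = -489 = 1000010111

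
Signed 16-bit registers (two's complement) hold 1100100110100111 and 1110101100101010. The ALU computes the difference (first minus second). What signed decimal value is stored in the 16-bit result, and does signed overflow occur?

1100100110100111 = -13913 (signed)
1110101100101010 = -5334 (signed)
Subtract via negate-and-add: invert 1110101100101010 + 1 = 0001010011010110 (i.e. 5334).
  1100100110100111
+ 0001010011010110
= 1101111001111101
Result 1101111001111101: MSB = 1 → 56957 − 65536 = -8579.
Addends (after negating the subtrahend) have opposite signs, so signed overflow cannot occur.

-8579; no overflow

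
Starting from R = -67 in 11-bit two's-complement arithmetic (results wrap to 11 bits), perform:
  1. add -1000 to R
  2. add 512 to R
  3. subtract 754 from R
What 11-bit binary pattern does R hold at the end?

01011100011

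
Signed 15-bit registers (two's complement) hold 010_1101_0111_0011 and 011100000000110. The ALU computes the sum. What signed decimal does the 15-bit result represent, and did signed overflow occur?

010_1101_0111_0011 → 010110101110011 = 11635 (signed)
011100000000110 = 14342 (signed)
  010110101110011
+ 011100000000110
= 110010101111001
Result 110010101111001: MSB = 1 → 25977 − 32768 = -6791.
Both addends are non-negative but the stored result is negative: signed overflow. The true value 11635 + 14342 = 25977 lies outside [-16384, 16383].

-6791; overflow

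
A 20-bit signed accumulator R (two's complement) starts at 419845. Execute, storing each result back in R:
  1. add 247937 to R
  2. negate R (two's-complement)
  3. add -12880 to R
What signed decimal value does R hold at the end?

367914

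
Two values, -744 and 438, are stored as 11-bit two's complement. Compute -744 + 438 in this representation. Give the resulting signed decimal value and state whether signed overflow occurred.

-744 → 10100011000
438 → 00110110110
  10100011000
+ 00110110110
= 11011001110
Result 11011001110: MSB = 1 → 1742 − 2048 = -306.
Addends have opposite signs, so signed overflow cannot occur.

-306; no overflow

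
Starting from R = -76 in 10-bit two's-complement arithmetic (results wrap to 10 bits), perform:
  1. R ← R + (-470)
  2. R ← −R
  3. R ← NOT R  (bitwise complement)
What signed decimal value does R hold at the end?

Start: R = -76 = 1110110100.
R = -76 + (-470) = -546; wraps to 478 = 0111011110
R = −(478) = -478 = 1000100010
R = NOT 1000100010 = 0111011101 = 477

477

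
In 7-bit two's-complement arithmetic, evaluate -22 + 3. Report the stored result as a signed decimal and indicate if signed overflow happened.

-22 → 1101010
3 → 0000011
  1101010
+ 0000011
= 1101101
Result 1101101: MSB = 1 → 109 − 128 = -19.
Addends have opposite signs, so signed overflow cannot occur.

-19; no overflow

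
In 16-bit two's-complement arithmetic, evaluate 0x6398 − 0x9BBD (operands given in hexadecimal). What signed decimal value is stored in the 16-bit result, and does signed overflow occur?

-14373; overflow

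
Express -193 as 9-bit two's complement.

|-193| = 193 = 011000001 in 9 bits.
Invert the bits: 100111110. Add 1: 100111111.

100111111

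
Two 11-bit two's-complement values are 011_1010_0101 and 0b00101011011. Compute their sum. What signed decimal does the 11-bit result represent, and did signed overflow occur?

-768; overflow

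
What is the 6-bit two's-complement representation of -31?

|-31| = 31 = 011111 in 6 bits.
Invert the bits: 100000. Add 1: 100001.
Check: 100001 reads as 33 − 64 = -31.

100001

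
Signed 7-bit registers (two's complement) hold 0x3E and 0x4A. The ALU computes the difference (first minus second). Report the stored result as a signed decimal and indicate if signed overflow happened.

-12; overflow

0x3E = 0111110 = 62 (signed)
0x4A = 1001010 = -54 (signed)
Subtract via negate-and-add: invert 1001010 + 1 = 0110110 (i.e. 54).
  0111110
+ 0110110
= 1110100
Result 1110100: MSB = 1 → 116 − 128 = -12.
Both addends (after negating the subtrahend) are non-negative but the stored result is negative: signed overflow. The true value 62 − (-54) = 116 lies outside [-64, 63].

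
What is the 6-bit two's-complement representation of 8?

001000

8 is non-negative, so write it directly in 6 bits: 001000.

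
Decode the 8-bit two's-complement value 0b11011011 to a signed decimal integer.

-37

MSB is 1, so the value is negative.
Invert: 00100100. Add 1: 00100101 = 37. So the value is −37.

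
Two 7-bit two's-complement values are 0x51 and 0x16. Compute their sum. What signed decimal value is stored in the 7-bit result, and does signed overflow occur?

0x51 = 1010001 = -47 (signed)
0x16 = 0010110 = 22 (signed)
  1010001
+ 0010110
= 1100111
Result 1100111: MSB = 1 → 103 − 128 = -25.
Addends have opposite signs, so signed overflow cannot occur.

-25; no overflow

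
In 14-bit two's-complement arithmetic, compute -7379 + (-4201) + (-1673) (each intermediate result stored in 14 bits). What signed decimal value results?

3131

-7379 + (-4201) = -11580 → wraps to 4804 (01001011000100)
4804 + (-1673) = 3131 (00110000111011)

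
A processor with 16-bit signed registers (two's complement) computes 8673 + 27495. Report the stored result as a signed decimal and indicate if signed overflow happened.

8673 → 0010000111100001
27495 → 0110101101100111
  0010000111100001
+ 0110101101100111
= 1000110101001000
Result 1000110101001000: MSB = 1 → 36168 − 65536 = -29368.
Both addends are non-negative but the stored result is negative: signed overflow. The true value 8673 + 27495 = 36168 lies outside [-32768, 32767].

-29368; overflow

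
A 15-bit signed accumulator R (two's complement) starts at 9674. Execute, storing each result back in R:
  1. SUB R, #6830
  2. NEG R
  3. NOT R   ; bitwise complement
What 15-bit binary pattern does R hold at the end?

000101100011011

Start: R = 9674 = 010010111001010.
R = 9674 − 6830 = 2844 = 000101100011100
R = −(2844) = -2844 = 111010011100100
R = NOT 111010011100100 = 000101100011011 = 2843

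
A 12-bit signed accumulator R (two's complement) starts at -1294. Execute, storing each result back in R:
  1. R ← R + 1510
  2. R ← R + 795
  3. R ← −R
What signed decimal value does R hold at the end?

-1011

Start: R = -1294 = 101011110010.
R = -1294 + 1510 = 216 = 000011011000
R = 216 + 795 = 1011 = 001111110011
R = −(1011) = -1011 = 110000001101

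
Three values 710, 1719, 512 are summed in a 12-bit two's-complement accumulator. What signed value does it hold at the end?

-1155

710 + 1719 = 2429 → wraps to -1667 (100101111101)
-1667 + 512 = -1155 (101101111101)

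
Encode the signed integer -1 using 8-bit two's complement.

11111111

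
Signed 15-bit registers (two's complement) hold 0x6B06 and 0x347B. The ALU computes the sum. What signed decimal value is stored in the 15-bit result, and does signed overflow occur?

8065; no overflow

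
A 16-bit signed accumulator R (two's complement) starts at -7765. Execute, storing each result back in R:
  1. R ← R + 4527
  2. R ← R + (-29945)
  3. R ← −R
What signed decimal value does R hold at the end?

-32353

Start: R = -7765 = 1110000110101011.
R = -7765 + 4527 = -3238 = 1111001101011010
R = -3238 + (-29945) = -33183; wraps to 32353 = 0111111001100001
R = −(32353) = -32353 = 1000000110011111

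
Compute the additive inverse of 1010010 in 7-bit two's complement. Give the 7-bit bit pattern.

0101110

Invert: 0101101. Add 1: 0101110.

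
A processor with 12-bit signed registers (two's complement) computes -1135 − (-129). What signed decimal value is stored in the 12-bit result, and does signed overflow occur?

-1135 → 101110010001
-129 → 111101111111
Subtract via negate-and-add: invert 111101111111 + 1 = 000010000001 (i.e. 129).
  101110010001
+ 000010000001
= 110000010010
Result 110000010010: MSB = 1 → 3090 − 4096 = -1006.
Addends (after negating the subtrahend) have opposite signs, so signed overflow cannot occur.

-1006; no overflow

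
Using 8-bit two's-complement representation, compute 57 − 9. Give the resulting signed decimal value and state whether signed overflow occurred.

57 → 00111001
9 → 00001001
Subtract via negate-and-add: invert 00001001 + 1 = 11110111 (i.e. -9).
  00111001
+ 11110111
= 00110000  (discard carry-out 1)
Result 00110000: MSB = 0 → value 48.
Addends (after negating the subtrahend) have opposite signs, so signed overflow cannot occur.

48; no overflow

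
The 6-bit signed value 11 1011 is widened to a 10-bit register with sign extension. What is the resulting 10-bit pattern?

1111111011

MSB of 111011 is 1; replicate it into the new high bits.
1111|111011 → 1111111011 (still -5).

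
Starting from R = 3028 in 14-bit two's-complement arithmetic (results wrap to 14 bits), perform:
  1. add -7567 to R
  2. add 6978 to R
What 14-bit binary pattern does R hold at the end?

00100110000111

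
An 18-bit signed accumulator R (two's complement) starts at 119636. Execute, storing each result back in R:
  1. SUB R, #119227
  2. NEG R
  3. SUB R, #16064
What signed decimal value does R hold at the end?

-16473

Start: R = 119636 = 011101001101010100.
R = 119636 − 119227 = 409 = 000000000110011001
R = −(409) = -409 = 111111111001100111
R = -409 − 16064 = -16473 = 111011111110100111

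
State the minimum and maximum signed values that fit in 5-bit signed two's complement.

Minimum: −2^4 = -16.
Maximum: 2^4 − 1 = 15.

min = -16, max = 15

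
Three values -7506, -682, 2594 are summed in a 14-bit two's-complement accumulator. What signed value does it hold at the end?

-5594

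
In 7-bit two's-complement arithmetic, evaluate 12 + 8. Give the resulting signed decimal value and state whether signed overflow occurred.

20; no overflow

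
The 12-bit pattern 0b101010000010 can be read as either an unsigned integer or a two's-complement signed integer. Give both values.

Unsigned: 101010000010 = 2690.
Signed: MSB=1 → 2690 − 4096 = -1406.

unsigned = 2690, signed = -1406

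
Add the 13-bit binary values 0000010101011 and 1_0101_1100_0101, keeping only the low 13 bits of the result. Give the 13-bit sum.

  0000010101011
+ 1010111000101
= 1011001110000

1011001110000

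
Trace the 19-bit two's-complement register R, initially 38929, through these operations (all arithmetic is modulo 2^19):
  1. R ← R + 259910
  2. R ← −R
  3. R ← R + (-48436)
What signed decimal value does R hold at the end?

Start: R = 38929 = 0001001100000010001.
R = 38929 + 259910 = 298839; wraps to -225449 = 1001000111101010111
R = −(-225449) = 225449 = 0110111000010101001
R = 225449 + (-48436) = 177013 = 0101011001101110101

177013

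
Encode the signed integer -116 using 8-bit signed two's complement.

10001100

|-116| = 116 = 01110100 in 8 bits.
Invert the bits: 10001011. Add 1: 10001100.
Check: 10001100 reads as 140 − 256 = -116.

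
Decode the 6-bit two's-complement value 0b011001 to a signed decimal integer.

MSB is 0, so the value is non-negative: 011001 = 25.

25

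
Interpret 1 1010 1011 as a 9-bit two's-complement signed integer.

MSB is 1, so the value is negative.
Invert: 001010100. Add 1: 001010101 = 85. So the value is −85.

-85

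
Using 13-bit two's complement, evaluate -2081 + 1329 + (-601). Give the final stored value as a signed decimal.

-2081 + 1329 = -752 (1110100010000)
-752 + (-601) = -1353 (1101010110111)

-1353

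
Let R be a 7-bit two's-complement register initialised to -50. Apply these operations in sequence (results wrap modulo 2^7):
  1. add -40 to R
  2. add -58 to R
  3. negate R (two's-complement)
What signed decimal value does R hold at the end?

Start: R = -50 = 1001110.
R = -50 + (-40) = -90; wraps to 38 = 0100110
R = 38 + (-58) = -20 = 1101100
R = −(-20) = 20 = 0010100

20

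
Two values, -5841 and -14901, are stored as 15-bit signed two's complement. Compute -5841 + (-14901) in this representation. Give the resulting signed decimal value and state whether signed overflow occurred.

12026; overflow

-5841 → 110100100101111
-14901 → 100010111001011
  110100100101111
+ 100010111001011
= 010111011111010  (discard carry-out 1)
Result 010111011111010: MSB = 0 → value 12026.
Both addends are negative but the stored result is non-negative: signed overflow. The true value -5841 + (-14901) = -20742 lies outside [-16384, 16383].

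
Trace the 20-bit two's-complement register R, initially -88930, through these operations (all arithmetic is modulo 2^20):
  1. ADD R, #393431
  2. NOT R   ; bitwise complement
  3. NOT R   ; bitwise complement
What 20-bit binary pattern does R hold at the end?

01001010010101110101

Start: R = -88930 = 11101010010010011110.
R = -88930 + 393431 = 304501 = 01001010010101110101
R = NOT 01001010010101110101 = 10110101101010001010 = -304502
R = NOT 10110101101010001010 = 01001010010101110101 = 304501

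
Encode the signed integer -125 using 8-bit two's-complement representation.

10000011

|-125| = 125 = 01111101 in 8 bits.
Invert the bits: 10000010. Add 1: 10000011.
Check: 10000011 reads as 131 − 256 = -125.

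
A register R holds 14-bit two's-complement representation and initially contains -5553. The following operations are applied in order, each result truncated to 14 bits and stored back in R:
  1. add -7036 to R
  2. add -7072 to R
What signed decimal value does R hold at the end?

-3277

Start: R = -5553 = 10101001001111.
R = -5553 + (-7036) = -12589; wraps to 3795 = 00111011010011
R = 3795 + (-7072) = -3277 = 11001100110011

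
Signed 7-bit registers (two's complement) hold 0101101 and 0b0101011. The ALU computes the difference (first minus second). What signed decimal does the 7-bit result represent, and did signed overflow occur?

2; no overflow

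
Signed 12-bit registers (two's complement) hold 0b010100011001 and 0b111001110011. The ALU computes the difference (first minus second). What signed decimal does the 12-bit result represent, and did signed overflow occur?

1702; no overflow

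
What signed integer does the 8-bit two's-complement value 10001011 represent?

-117

MSB is 1, so the value is negative.
Unsigned reading: 139. Subtract 2^8 = 256: 139 − 256 = -117.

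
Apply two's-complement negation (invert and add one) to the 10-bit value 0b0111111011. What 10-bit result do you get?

1000000101

Invert: 1000000100. Add 1: 1000000101.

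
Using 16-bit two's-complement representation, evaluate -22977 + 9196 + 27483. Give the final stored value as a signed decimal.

-22977 + 9196 = -13781 (1100101000101011)
-13781 + 27483 = 13702 (0011010110000110)

13702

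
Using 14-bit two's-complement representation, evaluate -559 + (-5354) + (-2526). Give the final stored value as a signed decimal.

-559 + (-5354) = -5913 (10100011100111)
-5913 + (-2526) = -8439 → wraps to 7945 (01111100001001)

7945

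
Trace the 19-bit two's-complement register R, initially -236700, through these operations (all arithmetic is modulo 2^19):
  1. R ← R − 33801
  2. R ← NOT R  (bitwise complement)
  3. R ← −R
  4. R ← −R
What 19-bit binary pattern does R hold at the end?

Start: R = -236700 = 1000110001101100100.
R = -236700 − 33801 = -270501; wraps to 253787 = 0111101111101011011
R = NOT 0111101111101011011 = 1000010000010100100 = -253788
R = −(-253788) = 253788 = 0111101111101011100
R = −(253788) = -253788 = 1000010000010100100

1000010000010100100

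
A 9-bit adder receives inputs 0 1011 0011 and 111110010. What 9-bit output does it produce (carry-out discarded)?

010100101

  010110011
+ 111110010
= 010100101  (discard carry-out 1)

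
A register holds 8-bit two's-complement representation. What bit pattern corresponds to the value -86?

10101010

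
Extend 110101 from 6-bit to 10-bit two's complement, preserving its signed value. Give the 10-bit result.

MSB of 110101 is 1; replicate it into the new high bits.
1111|110101 → 1111110101 (still -11).

1111110101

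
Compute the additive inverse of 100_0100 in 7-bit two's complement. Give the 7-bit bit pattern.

0111100

Invert: 0111011. Add 1: 0111100.
Check: 1000100 = -60, 0111100 = 60.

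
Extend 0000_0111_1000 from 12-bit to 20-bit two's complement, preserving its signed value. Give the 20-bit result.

00000000000001111000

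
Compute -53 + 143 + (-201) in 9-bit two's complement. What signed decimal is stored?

-111

-53 + 143 = 90 (001011010)
90 + (-201) = -111 (110010001)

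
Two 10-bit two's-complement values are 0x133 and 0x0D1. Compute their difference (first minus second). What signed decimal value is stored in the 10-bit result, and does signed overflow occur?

0x133 = 0100110011 = 307 (signed)
0x0D1 = 0011010001 = 209 (signed)
Subtract via negate-and-add: invert 0011010001 + 1 = 1100101111 (i.e. -209).
  0100110011
+ 1100101111
= 0001100010  (discard carry-out 1)
Result 0001100010: MSB = 0 → value 98.
Addends (after negating the subtrahend) have opposite signs, so signed overflow cannot occur.

98; no overflow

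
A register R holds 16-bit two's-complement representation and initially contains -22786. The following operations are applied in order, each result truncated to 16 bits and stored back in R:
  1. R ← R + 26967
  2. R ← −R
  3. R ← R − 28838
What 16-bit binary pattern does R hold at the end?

Start: R = -22786 = 1010011011111110.
R = -22786 + 26967 = 4181 = 0001000001010101
R = −(4181) = -4181 = 1110111110101011
R = -4181 − 28838 = -33019; wraps to 32517 = 0111111100000101

0111111100000101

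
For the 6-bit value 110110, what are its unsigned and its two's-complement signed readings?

Unsigned: 110110 = 54.
Signed: MSB=1 → 54 − 64 = -10.

unsigned = 54, signed = -10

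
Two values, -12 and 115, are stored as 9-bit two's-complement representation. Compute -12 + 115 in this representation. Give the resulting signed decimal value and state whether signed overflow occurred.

103; no overflow

-12 → 111110100
115 → 001110011
  111110100
+ 001110011
= 001100111  (discard carry-out 1)
Result 001100111: MSB = 0 → value 103.
Addends have opposite signs, so signed overflow cannot occur.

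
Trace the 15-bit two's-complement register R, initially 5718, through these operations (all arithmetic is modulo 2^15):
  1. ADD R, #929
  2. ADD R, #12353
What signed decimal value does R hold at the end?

Start: R = 5718 = 001011001010110.
R = 5718 + 929 = 6647 = 001100111110111
R = 6647 + 12353 = 19000; wraps to -13768 = 100101000111000

-13768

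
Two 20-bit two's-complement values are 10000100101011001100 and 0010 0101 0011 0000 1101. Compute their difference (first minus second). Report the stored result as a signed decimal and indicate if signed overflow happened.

391103; overflow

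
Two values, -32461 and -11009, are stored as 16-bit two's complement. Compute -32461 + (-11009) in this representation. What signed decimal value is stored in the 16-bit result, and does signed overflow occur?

22066; overflow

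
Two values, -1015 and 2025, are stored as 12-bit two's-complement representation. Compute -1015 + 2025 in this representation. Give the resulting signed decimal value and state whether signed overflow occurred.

1010; no overflow

-1015 → 110000001001
2025 → 011111101001
  110000001001
+ 011111101001
= 001111110010  (discard carry-out 1)
Result 001111110010: MSB = 0 → value 1010.
Addends have opposite signs, so signed overflow cannot occur.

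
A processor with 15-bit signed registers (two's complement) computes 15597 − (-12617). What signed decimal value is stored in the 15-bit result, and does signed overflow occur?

15597 → 011110011101101
-12617 → 100111010110111
Subtract via negate-and-add: invert 100111010110111 + 1 = 011000101001001 (i.e. 12617).
  011110011101101
+ 011000101001001
= 110111000110110
Result 110111000110110: MSB = 1 → 28214 − 32768 = -4554.
Both addends (after negating the subtrahend) are non-negative but the stored result is negative: signed overflow. The true value 15597 − (-12617) = 28214 lies outside [-16384, 16383].

-4554; overflow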